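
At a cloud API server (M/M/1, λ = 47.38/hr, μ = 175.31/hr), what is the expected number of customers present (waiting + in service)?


ρ = λ/μ = 47.38/175.31 = 0.2703
L = ρ/(1−ρ) = 0.2703/(1 − 0.2703) = 0.2703/0.7297 = 0.3704

Final: 0.3704


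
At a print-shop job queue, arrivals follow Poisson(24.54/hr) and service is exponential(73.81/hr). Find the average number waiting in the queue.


ρ = 24.54/73.81 = 0.3325
Lq = ρ²/(1−ρ) = 0.1105/0.6675 = 0.1656

Final: 0.1656


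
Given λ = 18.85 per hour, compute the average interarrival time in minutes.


Mean interarrival time = 1/λ = 1/18.85 hour = 0.05305 hour
In minutes: 0.05305 × 60 = 3.1830 min

Final: 3.1830 min


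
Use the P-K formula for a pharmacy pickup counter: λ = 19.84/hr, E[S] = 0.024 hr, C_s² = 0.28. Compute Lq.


ρ = λ·E[S] = 19.84·0.024 = 0.4762
Lq = ρ²(1+C_s²)/(2(1−ρ)) = 0.2267·(1+0.28)/(2·0.5238)
= 0.2267·1.2800/1.0477 = 0.27700

Final: 0.27700


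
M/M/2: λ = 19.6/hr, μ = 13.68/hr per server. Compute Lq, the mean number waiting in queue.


a = λ/μ = 1.4327; ρ = a/2 = 0.7164
P₀ = 0.165247
Lq = P₀·a^c·ρ / (c!·(1−ρ)²) = 0.165247·2.05277·0.7164/(2·0.08044)
= 1.51040

Final: 1.51040


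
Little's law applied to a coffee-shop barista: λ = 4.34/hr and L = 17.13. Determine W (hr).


W = L/λ = 17.13/4.34 = 3.9470 hr

Final: 3.9470 hr


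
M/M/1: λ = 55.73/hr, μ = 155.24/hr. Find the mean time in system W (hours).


W = 1/(μ−λ) = 1/(155.24 − 55.73) = 1/99.51 = 0.01005 hr

Final: 0.01005 hr


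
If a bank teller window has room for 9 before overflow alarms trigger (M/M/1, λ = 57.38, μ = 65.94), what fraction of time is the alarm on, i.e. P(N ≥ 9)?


ρ = 57.38/65.94 = 0.8702
P(N ≥ n) = ρ^n = 0.8702^9 = 0.286091

Final: 0.286091


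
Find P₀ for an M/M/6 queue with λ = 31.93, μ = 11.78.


a = λ/μ = 31.93/11.78 = 2.7105; ρ = a/c = 0.4518
Σ_{k=0}^{5} a^k/k! (terms k=0..5) = 1.00000 + 2.71053 + 3.67348 + 3.31902 + 2.24907 + 1.21923 = 14.17133
Tail: a^6/(6!(1−ρ)) = 396.57175/(720·0.5482) = 1.00465
P₀ = 1/(14.17133 + 1.00465) = 1/15.17597 = 0.065894

Final: 0.065894


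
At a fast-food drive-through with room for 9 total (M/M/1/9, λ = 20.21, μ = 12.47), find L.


ρ = 20.21/12.47 = 1.6207
L = ρ[1 − (K+1)ρ^K + Kρ^(K+1)] / [(1−ρ)(1−ρ^(K+1))]
Numerator: 1.6207·(1 − 10·77.143394 + 9·125.025500) = 575.013500
Denominator: (-0.6207)·(-124.025500) = 76.981345
L = 575.013500/76.981345 = 7.4695

Final: 7.4695


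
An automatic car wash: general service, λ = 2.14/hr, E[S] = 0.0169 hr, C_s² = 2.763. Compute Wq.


ρ = λ·E[S] = 2.14·0.0169 = 0.03617
E[S²] = E[S]²(1+C_s²) = 0.0169²·(1+2.763) = 0.001075
Wq = λ·E[S²]/(2(1−ρ)) = 2.14·0.001075/(2·0.9638) = 0.001193 hr

Final: 0.001193 hr


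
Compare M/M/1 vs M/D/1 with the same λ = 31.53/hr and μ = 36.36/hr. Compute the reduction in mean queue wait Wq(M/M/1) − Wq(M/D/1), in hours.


ρ = 31.53/36.36 = 0.8672
Wq(M/M/1) = ρ/(μ−λ) = 0.8672/4.83 = 0.17954 hr
Wq(M/D/1) = ρ/(2(μ−λ)) = 0.08977 hr
Savings = 0.17954 − 0.08977 = 0.08977 hr

Final: 0.08977 hr


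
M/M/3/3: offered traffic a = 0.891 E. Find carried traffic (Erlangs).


B(3,0.891) = 0.049002 (Erlang-B)
Carried load = a(1 − B) = 0.891·(1 − 0.049002) = 0.891·0.950998 = 0.8473 E

Final: 0.8473 Erlangs


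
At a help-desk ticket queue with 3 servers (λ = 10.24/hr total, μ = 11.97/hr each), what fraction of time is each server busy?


ρ = λ/(cμ) = 10.24/(3·11.97) = 10.24/35.91 = 0.2852

Final: 0.2852


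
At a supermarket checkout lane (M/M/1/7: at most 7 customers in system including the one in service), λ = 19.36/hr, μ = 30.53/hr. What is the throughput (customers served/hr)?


ρ = 0.6341; P_K = (1−ρ)ρ^7/(1−ρ^8) = 0.015491
λ_eff = λ(1 − P_K) = 19.36·(1 − 0.015491) = 19.36·0.984509 = 19.0601 /hr

Final: 19.0601 /hr


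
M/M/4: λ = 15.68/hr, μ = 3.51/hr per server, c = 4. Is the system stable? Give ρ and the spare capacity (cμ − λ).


Total capacity cμ = 4·3.51 = 14.04/hr
ρ = λ/(cμ) = 15.68/14.04 = 1.1168
Stable ⇔ ρ < 1: NO
Spare capacity = cμ − λ = 14.04 − 15.68 = -1.64/hr

Final: ρ = 1.1168; unstable; margin = -1.64/hr


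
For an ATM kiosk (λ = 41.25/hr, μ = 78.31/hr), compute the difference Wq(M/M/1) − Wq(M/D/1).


ρ = 41.25/78.31 = 0.5268
Wq(M/M/1) = ρ/(μ−λ) = 0.5268/37.06 = 0.01421 hr
Wq(M/D/1) = ρ/(2(μ−λ)) = 0.007107 hr
Savings = 0.01421 − 0.007107 = 0.007107 hr

Final: 0.007107 hr


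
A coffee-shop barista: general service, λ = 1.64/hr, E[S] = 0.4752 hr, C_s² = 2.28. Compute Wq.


ρ = λ·E[S] = 1.64·0.4752 = 0.7793
E[S²] = E[S]²(1+C_s²) = 0.4752²·(1+2.28) = 0.740673
Wq = λ·E[S²]/(2(1−ρ)) = 1.64·0.740673/(2·0.2207) = 2.75228 hr

Final: 2.75228 hr


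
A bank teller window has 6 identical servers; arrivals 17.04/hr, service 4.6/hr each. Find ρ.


ρ = λ/(cμ) = 17.04/(6·4.6) = 17.04/27.60 = 0.6174

Final: 0.6174


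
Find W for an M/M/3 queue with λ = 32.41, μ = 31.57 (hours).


a = 1.0266; ρ = 0.3422; P₀ = 0.353643
Lq = P₀·a^c·ρ/(c!(1−ρ)²) = 0.05043
Wq = Lq/λ = 0.05043/32.41 = 0.001556 hr
W = Wq + 1/μ = 0.001556 + 0.03168 = 0.03323 hr

Final: 0.03323 hr


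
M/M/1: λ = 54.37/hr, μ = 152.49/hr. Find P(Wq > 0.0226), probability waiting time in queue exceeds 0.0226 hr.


ρ = 54.37/152.49 = 0.3565
P(Wq > t) = ρ·e^{−(μ−λ)t} = 0.3565·e^{−2.2175}
= 0.3565·0.108880 = 0.038821

Final: 0.038821


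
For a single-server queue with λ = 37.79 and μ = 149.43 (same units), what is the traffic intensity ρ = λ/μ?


ρ = λ/μ = 37.79/149.43 = 0.2529

Final: 0.2529


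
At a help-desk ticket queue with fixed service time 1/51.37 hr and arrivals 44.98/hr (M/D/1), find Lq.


ρ = 44.98/51.37 = 0.8756
M/D/1: Lq = ρ²/(2(1−ρ)) = 0.7667/(2·0.1244) = 3.08176

Final: 3.08176


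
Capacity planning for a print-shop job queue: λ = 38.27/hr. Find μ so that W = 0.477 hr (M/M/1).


W = 1/(μ−λ) ⇒ μ − λ = 1/W = 1/0.477 = 2.0964
μ = λ + 1/W = 38.27 + 2.0964 = 40.3664 per hr

Final: 40.3664 /hr


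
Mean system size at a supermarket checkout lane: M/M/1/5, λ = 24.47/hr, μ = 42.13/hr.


ρ = 24.47/42.13 = 0.5808
L = ρ[1 − (K+1)ρ^K + Kρ^(K+1)] / [(1−ρ)(1−ρ^(K+1))]
Numerator: 0.5808·(1 − 6·0.066102 + 5·0.038393) = 0.461960
Denominator: (0.4192)·(0.961607) = 0.403085
L = 0.461960/0.403085 = 1.1461

Final: 1.1461


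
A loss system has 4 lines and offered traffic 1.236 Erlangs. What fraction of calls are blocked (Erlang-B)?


B(c,a) = (a^c/c!) / Σ_{k=0}^{c} a^k/k!
a^4/4! = 0.097244
Σ terms (k=0..4): 1.00000 + 1.23600 + 0.76385 + 0.31471 + 0.09724 = 3.411797
B = 0.097244/3.411797 = 0.028502

Final: 0.028502


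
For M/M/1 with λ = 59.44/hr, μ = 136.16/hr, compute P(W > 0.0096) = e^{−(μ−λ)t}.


W ~ Exponential(μ−λ) for M/M/1.
μ − λ = 136.16 − 59.44 = 76.7200
P(W > t) = e^{−(μ−λ)t} = e^{−0.7365} = 0.478781

Final: 0.478781


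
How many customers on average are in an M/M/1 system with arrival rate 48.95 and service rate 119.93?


ρ = λ/μ = 48.95/119.93 = 0.4082
L = ρ/(1−ρ) = 0.4082/(1 − 0.4082) = 0.4082/0.5918 = 0.6896

Final: 0.6896


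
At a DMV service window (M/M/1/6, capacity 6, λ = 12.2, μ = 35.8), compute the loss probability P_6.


ρ = λ/μ = 12.2/35.8 = 0.3408
P_K = (1−ρ)ρ^K/(1−ρ^(K+1)) = (0.6592·0.001566)/(1 − 0.0005337)
= 0.001032/0.999466 = 0.001033

Final: 0.001033


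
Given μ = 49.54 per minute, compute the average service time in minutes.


Mean service time = 1/μ = 1/49.54 minute = 0.02019 minute
In minutes: 0.02019 × 1 = 0.02019 min

Final: 0.02019 min


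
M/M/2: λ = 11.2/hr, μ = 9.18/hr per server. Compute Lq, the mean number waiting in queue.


a = λ/μ = 1.2200; ρ = a/2 = 0.6100
P₀ = 0.242219
Lq = P₀·a^c·ρ / (c!·(1−ρ)²) = 0.242219·1.48851·0.6100/(2·0.15208)
= 0.72309

Final: 0.72309


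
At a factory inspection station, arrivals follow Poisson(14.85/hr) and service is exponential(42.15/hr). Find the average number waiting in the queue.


ρ = 14.85/42.15 = 0.3523
Lq = ρ²/(1−ρ) = 0.1241/0.6477 = 0.1916

Final: 0.1916


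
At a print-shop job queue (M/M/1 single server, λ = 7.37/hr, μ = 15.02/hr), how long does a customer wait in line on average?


ρ = 7.37/15.02 = 0.4907
Wq = ρ/(μ−λ) = 0.4907/(15.02 − 7.37) = 0.4907/7.65 = 0.06414 hr

Final: 0.06414 hr


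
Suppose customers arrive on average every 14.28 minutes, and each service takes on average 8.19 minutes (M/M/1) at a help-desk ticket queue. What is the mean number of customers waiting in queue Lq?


λ = 60/14.28 = 4.2017 /hr
μ = 60/8.19 = 7.3260 /hr
ρ = λ/μ = 4.2017/7.3260 = 0.5735
Lq = ρ²/(1−ρ) = 0.3289/0.4265 = 0.7713

Final: 0.7713


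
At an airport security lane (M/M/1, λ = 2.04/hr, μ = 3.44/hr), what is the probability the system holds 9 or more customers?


ρ = 2.04/3.44 = 0.5930
P(N ≥ n) = ρ^n = 0.5930^9 = 0.009071

Final: 0.009071


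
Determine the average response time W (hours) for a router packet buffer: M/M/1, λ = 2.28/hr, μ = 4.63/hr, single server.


W = 1/(μ−λ) = 1/(4.63 − 2.28) = 1/2.35 = 0.4255 hr

Final: 0.4255 hr


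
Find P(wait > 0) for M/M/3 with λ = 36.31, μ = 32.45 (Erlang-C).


a = λ/μ = 1.1190; ρ = a/3 = 0.3730
P₀ = 0.320783 (from M/M/c formula)
C(c,a) = [a^c/(c!(1−ρ))]·P₀ = [1.40099/(6·0.6270)]·0.320783
= 0.37240·0.320783 = 0.119458

Final: 0.119458


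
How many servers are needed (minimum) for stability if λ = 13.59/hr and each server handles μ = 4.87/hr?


Stability requires cμ > λ ⇔ c > λ/μ.
λ/μ = 13.59/4.87 = 2.7906
Minimum integer c = ⌊2.7906⌋ + 1 = 3
Check: 3·4.87 = 14.61 > 13.59, while 2·4.87 = 9.74 ≤ 13.59

Final: 3 servers


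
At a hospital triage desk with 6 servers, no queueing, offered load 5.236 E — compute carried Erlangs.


B(6,5.236) = 0.209512 (Erlang-B)
Carried load = a(1 − B) = 5.236·(1 − 0.209512) = 5.236·0.790488 = 4.1390 E

Final: 4.1390 Erlangs


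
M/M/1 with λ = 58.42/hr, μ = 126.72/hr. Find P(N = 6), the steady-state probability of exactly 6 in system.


ρ = 58.42/126.72 = 0.4610
P_n = (1−ρ)·ρ^n = (1 − 0.4610)·0.4610^6 = 0.5390·0.009601 = 0.005175

Final: 0.005175


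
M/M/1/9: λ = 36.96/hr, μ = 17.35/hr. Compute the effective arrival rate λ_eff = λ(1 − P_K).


ρ = 2.1303; P_K = (1−ρ)ρ^9/(1−ρ^10) = 0.530849
λ_eff = λ(1 − P_K) = 36.96·(1 − 0.530849) = 36.96·0.469151 = 17.3398 /hr

Final: 17.3398 /hr


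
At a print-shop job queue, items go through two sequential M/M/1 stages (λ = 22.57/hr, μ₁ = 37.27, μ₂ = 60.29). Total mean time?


Each node sees arrival rate λ = 22.57/hr (tandem ⇒ throughput preserved).
W₁ = 1/(μ₁−λ) = 1/(37.27−22.57) = 0.06803 hr
W₂ = 1/(μ₂−λ) = 1/(60.29−22.57) = 0.02651 hr
W_total = W₁ + W₂ = 0.06803 + 0.02651 = 0.09454 hr

Final: 0.09454 hr


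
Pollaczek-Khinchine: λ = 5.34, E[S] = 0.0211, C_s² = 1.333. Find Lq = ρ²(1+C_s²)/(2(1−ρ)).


ρ = λ·E[S] = 5.34·0.0211 = 0.1127
Lq = ρ²(1+C_s²)/(2(1−ρ)) = 0.01270·(1+1.333)/(2·0.8873)
= 0.01270·2.3330/1.7747 = 0.01669

Final: 0.01669


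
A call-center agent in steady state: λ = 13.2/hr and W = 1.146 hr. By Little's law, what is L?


L = λW = 13.2·1.146 = 15.1272

Final: 15.1272


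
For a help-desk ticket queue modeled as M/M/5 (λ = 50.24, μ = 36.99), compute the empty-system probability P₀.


a = λ/μ = 50.24/36.99 = 1.3582; ρ = a/c = 0.2716
Σ_{k=0}^{4} a^k/k! (terms k=0..4) = 1.00000 + 1.35820 + 0.92236 + 0.41758 + 0.14179 = 3.83994
Tail: a^5/(5!(1−ρ)) = 4.62196/(120·0.7284) = 0.05288
P₀ = 1/(3.83994 + 0.05288) = 1/3.89282 = 0.256883

Final: 0.256883


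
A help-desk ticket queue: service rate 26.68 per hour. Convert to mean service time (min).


Mean service time = 1/μ = 1/26.68 hour = 0.03748 hour
In minutes: 0.03748 × 60 = 2.2489 min

Final: 2.2489 min


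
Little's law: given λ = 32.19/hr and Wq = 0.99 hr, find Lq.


Lq = λWq = 32.19·0.99 = 31.8681

Final: 31.8681


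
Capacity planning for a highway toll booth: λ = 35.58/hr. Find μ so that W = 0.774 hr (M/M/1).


W = 1/(μ−λ) ⇒ μ − λ = 1/W = 1/0.774 = 1.2920
μ = λ + 1/W = 35.58 + 1.2920 = 36.8720 per hr

Final: 36.8720 /hr


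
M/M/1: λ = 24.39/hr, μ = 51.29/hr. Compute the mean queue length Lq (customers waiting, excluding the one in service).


ρ = 24.39/51.29 = 0.4755
Lq = ρ²/(1−ρ) = 0.2261/0.5245 = 0.4312

Final: 0.4312


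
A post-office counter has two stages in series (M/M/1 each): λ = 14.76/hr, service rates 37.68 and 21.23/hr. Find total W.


Each node sees arrival rate λ = 14.76/hr (tandem ⇒ throughput preserved).
W₁ = 1/(μ₁−λ) = 1/(37.68−14.76) = 0.04363 hr
W₂ = 1/(μ₂−λ) = 1/(21.23−14.76) = 0.15456 hr
W_total = W₁ + W₂ = 0.04363 + 0.15456 = 0.19819 hr

Final: 0.19819 hr


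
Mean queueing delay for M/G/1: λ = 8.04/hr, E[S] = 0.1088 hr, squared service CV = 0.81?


ρ = λ·E[S] = 8.04·0.1088 = 0.8748
E[S²] = E[S]²(1+C_s²) = 0.1088²·(1+0.81) = 0.021426
Wq = λ·E[S²]/(2(1−ρ)) = 8.04·0.021426/(2·0.1252) = 0.68769 hr

Final: 0.68769 hr


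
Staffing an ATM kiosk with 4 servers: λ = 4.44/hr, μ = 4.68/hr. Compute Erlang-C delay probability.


a = λ/μ = 0.9487; ρ = a/4 = 0.2372
P₀ = 0.386799 (from M/M/c formula)
C(c,a) = [a^c/(c!(1−ρ))]·P₀ = [0.81012/(24·0.7628)]·0.386799
= 0.04425·0.386799 = 0.017116

Final: 0.017116


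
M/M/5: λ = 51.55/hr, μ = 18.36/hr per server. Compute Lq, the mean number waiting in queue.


a = λ/μ = 2.8077; ρ = a/5 = 0.5615
P₀ = 0.057655
Lq = P₀·a^c·ρ / (c!·(1−ρ)²) = 0.057655·174.49379·0.5615/(120·0.19224)
= 0.24489

Final: 0.24489


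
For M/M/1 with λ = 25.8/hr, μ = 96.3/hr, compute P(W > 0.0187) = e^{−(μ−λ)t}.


W ~ Exponential(μ−λ) for M/M/1.
μ − λ = 96.3 − 25.8 = 70.5000
P(W > t) = e^{−(μ−λ)t} = e^{−1.3184} = 0.267576

Final: 0.267576


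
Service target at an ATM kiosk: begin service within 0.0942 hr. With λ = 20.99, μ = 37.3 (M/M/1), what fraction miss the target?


ρ = 20.99/37.3 = 0.5627
P(Wq > t) = ρ·e^{−(μ−λ)t} = 0.5627·e^{−1.5364}
= 0.5627·0.215154 = 0.121075

Final: 0.121075


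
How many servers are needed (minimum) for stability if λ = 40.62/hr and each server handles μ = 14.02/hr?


Stability requires cμ > λ ⇔ c > λ/μ.
λ/μ = 40.62/14.02 = 2.8973
Minimum integer c = ⌊2.8973⌋ + 1 = 3
Check: 3·14.02 = 42.06 > 40.62, while 2·14.02 = 28.04 ≤ 40.62

Final: 3 servers


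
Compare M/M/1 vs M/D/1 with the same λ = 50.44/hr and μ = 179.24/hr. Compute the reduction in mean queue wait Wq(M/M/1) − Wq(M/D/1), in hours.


ρ = 50.44/179.24 = 0.2814
Wq(M/M/1) = ρ/(μ−λ) = 0.2814/128.80 = 0.002185 hr
Wq(M/D/1) = ρ/(2(μ−λ)) = 0.001092 hr
Savings = 0.002185 − 0.001092 = 0.001092 hr

Final: 0.001092 hr


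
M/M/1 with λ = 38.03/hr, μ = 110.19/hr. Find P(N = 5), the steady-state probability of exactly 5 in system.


ρ = 38.03/110.19 = 0.3451
P_n = (1−ρ)·ρ^n = (1 − 0.3451)·0.3451^5 = 0.6549·0.004897 = 0.003207

Final: 0.003207


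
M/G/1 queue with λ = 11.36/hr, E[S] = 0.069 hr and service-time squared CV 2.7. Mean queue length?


ρ = λ·E[S] = 11.36·0.069 = 0.7838
Lq = ρ²(1+C_s²)/(2(1−ρ)) = 0.6144·(1+2.7)/(2·0.2162)
= 0.6144·3.7000/0.4323 = 5.25837

Final: 5.25837


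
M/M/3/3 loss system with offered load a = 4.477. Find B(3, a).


B(c,a) = (a^c/c!) / Σ_{k=0}^{c} a^k/k!
a^3/3! = 14.955813
Σ terms (k=0..3): 1.00000 + 4.47700 + 10.02176 + 14.95581 = 30.454578
B = 14.955813/30.454578 = 0.491086

Final: 0.491086


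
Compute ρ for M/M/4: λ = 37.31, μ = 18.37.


ρ = λ/(cμ) = 37.31/(4·18.37) = 37.31/73.48 = 0.5078

Final: 0.5078


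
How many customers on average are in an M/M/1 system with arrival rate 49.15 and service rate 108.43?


ρ = λ/μ = 49.15/108.43 = 0.4533
L = ρ/(1−ρ) = 0.4533/(1 − 0.4533) = 0.4533/0.5467 = 0.8291

Final: 0.8291


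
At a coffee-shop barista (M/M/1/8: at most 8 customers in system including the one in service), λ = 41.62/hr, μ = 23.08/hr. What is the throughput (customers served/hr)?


ρ = 1.8033; P_K = (1−ρ)ρ^8/(1−ρ^9) = 0.447679
λ_eff = λ(1 − P_K) = 41.62·(1 − 0.447679) = 41.62·0.552321 = 22.9876 /hr

Final: 22.9876 /hr


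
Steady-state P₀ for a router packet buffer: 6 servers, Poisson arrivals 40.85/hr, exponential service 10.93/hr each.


a = λ/μ = 40.85/10.93 = 3.7374; ρ = a/c = 0.6229
Σ_{k=0}^{5} a^k/k! (terms k=0..5) = 1.00000 + 3.73742 + 6.98415 + 8.70091 + 8.12973 + 6.07685 = 34.62906
Tail: a^6/(6!(1−ρ)) = 2725.40717/(720·0.3771) = 10.03798
P₀ = 1/(34.62906 + 10.03798) = 1/44.66704 = 0.022388

Final: 0.022388


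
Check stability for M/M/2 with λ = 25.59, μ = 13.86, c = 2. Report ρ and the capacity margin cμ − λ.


Total capacity cμ = 2·13.86 = 27.72/hr
ρ = λ/(cμ) = 25.59/27.72 = 0.9232
Stable ⇔ ρ < 1: YES
Spare capacity = cμ − λ = 27.72 − 25.59 = 2.13/hr

Final: ρ = 0.9232; stable; margin = 2.13/hr


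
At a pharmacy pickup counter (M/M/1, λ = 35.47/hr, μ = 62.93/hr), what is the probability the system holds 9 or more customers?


ρ = 35.47/62.93 = 0.5636
P(N ≥ n) = ρ^n = 0.5636^9 = 0.005742

Final: 0.005742


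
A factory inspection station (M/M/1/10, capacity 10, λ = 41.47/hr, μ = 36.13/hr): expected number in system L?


ρ = 41.47/36.13 = 1.1478
L = ρ[1 − (K+1)ρ^K + Kρ^(K+1)] / [(1−ρ)(1−ρ^(K+1))]
Numerator: 1.1478·(1 − 11·3.968814 + 10·4.555403) = 3.325265
Denominator: (-0.1478)·(-3.555403) = 0.525487
L = 3.325265/0.525487 = 6.3280

Final: 6.3280


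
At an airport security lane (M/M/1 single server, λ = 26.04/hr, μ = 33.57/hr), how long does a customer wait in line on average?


ρ = 26.04/33.57 = 0.7757
Wq = ρ/(μ−λ) = 0.7757/(33.57 − 26.04) = 0.7757/7.53 = 0.1030 hr

Final: 0.1030 hr


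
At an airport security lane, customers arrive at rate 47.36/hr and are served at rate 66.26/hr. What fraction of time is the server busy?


ρ = λ/μ = 47.36/66.26 = 0.7148

Final: 0.7148


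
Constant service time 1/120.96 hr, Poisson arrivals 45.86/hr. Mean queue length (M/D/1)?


ρ = 45.86/120.96 = 0.3791
M/D/1: Lq = ρ²/(2(1−ρ)) = 0.1437/(2·0.6209) = 0.11576

Final: 0.11576


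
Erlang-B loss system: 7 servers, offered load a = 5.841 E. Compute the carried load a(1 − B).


B(7,5.841) = 0.174696 (Erlang-B)
Carried load = a(1 − B) = 5.841·(1 − 0.174696) = 5.841·0.825304 = 4.8206 E

Final: 4.8206 Erlangs


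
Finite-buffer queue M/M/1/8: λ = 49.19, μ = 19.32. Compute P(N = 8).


ρ = λ/μ = 49.19/19.32 = 2.5461
P_K = (1−ρ)ρ^K/(1−ρ^(K+1)) = (-1.5461·1765.865427)/(1 − 4496.010371)
= -2730.144943/-4495.010371 = 0.607372

Final: 0.607372


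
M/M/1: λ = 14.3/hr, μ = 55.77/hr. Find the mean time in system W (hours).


W = 1/(μ−λ) = 1/(55.77 − 14.3) = 1/41.47 = 0.02411 hr

Final: 0.02411 hr


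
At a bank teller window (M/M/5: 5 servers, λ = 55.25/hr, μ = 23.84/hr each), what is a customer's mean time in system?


a = 2.3175; ρ = 0.4635; P₀ = 0.096918
Lq = P₀·a^c·ρ/(c!(1−ρ)²) = 0.08695
Wq = Lq/λ = 0.08695/55.25 = 0.001574 hr
W = Wq + 1/μ = 0.001574 + 0.04195 = 0.04352 hr

Final: 0.04352 hr


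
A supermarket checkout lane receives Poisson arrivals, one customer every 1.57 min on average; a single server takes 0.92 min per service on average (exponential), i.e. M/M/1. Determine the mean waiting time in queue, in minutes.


λ = 60/1.57 = 38.2166 /hr
μ = 60/0.92 = 65.2174 /hr
ρ = λ/μ = 38.2166/65.2174 = 0.5860
Wq = ρ/(μ−λ) = 0.5860/(65.2174−38.2166) = 0.02170 hr
In minutes: 0.02170·60 = 1.302 min

Final: 1.302 min


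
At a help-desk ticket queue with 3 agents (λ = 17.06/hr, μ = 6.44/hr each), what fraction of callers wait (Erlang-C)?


a = λ/μ = 2.6491; ρ = a/3 = 0.8830
P₀ = 0.029723 (from M/M/c formula)
C(c,a) = [a^c/(c!(1−ρ))]·P₀ = [18.59000/(6·0.1170)]·0.029723
= 26.48664·0.029723 = 0.787250

Final: 0.787250


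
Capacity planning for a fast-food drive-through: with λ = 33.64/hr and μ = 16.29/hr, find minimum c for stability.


Stability requires cμ > λ ⇔ c > λ/μ.
λ/μ = 33.64/16.29 = 2.0651
Minimum integer c = ⌊2.0651⌋ + 1 = 3
Check: 3·16.29 = 48.87 > 33.64, while 2·16.29 = 32.58 ≤ 33.64

Final: 3 servers


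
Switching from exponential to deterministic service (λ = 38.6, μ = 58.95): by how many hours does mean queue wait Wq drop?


ρ = 38.6/58.95 = 0.6548
Wq(M/M/1) = ρ/(μ−λ) = 0.6548/20.35 = 0.03218 hr
Wq(M/D/1) = ρ/(2(μ−λ)) = 0.01609 hr
Savings = 0.03218 − 0.01609 = 0.01609 hr

Final: 0.01609 hr


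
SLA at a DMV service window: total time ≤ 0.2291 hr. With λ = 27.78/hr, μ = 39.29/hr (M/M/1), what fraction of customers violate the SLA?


W ~ Exponential(μ−λ) for M/M/1.
μ − λ = 39.29 − 27.78 = 11.5100
P(W > t) = e^{−(μ−λ)t} = e^{−2.6369} = 0.071580

Final: 0.071580


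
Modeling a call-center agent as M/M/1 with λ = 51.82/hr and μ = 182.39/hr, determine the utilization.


ρ = λ/μ = 51.82/182.39 = 0.2841

Final: 0.2841


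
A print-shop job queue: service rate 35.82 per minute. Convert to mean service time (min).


Mean service time = 1/μ = 1/35.82 minute = 0.02792 minute
In minutes: 0.02792 × 1 = 0.02792 min

Final: 0.02792 min


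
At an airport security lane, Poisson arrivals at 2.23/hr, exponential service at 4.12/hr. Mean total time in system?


W = 1/(μ−λ) = 1/(4.12 − 2.23) = 1/1.89 = 0.5291 hr

Final: 0.5291 hr


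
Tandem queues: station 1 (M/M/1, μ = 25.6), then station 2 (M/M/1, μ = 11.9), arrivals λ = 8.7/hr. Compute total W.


Each node sees arrival rate λ = 8.7/hr (tandem ⇒ throughput preserved).
W₁ = 1/(μ₁−λ) = 1/(25.6−8.7) = 0.05917 hr
W₂ = 1/(μ₂−λ) = 1/(11.9−8.7) = 0.31250 hr
W_total = W₁ + W₂ = 0.05917 + 0.31250 = 0.37167 hr

Final: 0.37167 hr


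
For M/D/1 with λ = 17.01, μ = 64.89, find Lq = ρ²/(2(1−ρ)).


ρ = 17.01/64.89 = 0.2621
M/D/1: Lq = ρ²/(2(1−ρ)) = 0.06872/(2·0.7379) = 0.04656

Final: 0.04656


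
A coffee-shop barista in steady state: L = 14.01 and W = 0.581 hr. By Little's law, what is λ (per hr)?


λ = L/W = 14.01/0.581 = 24.1136 /hr

Final: 24.1136 /hr


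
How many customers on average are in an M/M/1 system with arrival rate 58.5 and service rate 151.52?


ρ = λ/μ = 58.5/151.52 = 0.3861
L = ρ/(1−ρ) = 0.3861/(1 − 0.3861) = 0.3861/0.6139 = 0.6289

Final: 0.6289


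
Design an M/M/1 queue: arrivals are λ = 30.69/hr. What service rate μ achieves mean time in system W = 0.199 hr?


W = 1/(μ−λ) ⇒ μ − λ = 1/W = 1/0.199 = 5.0251
μ = λ + 1/W = 30.69 + 5.0251 = 35.7151 per hr

Final: 35.7151 /hr


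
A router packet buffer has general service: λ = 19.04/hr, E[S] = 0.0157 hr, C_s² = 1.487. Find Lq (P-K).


ρ = λ·E[S] = 19.04·0.0157 = 0.2989
Lq = ρ²(1+C_s²)/(2(1−ρ)) = 0.08936·(1+1.487)/(2·0.7011)
= 0.08936·2.4870/1.4021 = 0.15850

Final: 0.15850


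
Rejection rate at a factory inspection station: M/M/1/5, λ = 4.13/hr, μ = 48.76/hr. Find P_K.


ρ = λ/μ = 4.13/48.76 = 0.08470
P_K = (1−ρ)ρ^K/(1−ρ^(K+1)) = (0.9153·0.000004359)/(1 − 0.0000003692)
= 0.000003990/1.000000 = 0.000003990

Final: 0.000003990


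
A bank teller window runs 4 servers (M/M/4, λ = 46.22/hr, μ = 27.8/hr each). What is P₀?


a = λ/μ = 46.22/27.8 = 1.6626; ρ = a/c = 0.4156
Σ_{k=0}^{3} a^k/k! (terms k=0..3) = 1.00000 + 1.66259 + 1.38210 + 0.76596 = 4.81065
Tail: a^4/(4!(1−ρ)) = 7.64083/(24·0.5844) = 0.54482
P₀ = 1/(4.81065 + 0.54482) = 1/5.35547 = 0.186725

Final: 0.186725


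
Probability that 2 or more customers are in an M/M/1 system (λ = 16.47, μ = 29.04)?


ρ = 16.47/29.04 = 0.5671
P(N ≥ n) = ρ^n = 0.5671^2 = 0.321658

Final: 0.321658


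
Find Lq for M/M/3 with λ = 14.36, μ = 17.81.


a = λ/μ = 0.8063; ρ = a/3 = 0.2688
P₀ = 0.444284
Lq = P₀·a^c·ρ / (c!·(1−ρ)²) = 0.444284·0.52417·0.2688/(6·0.53471)
= 0.01951

Final: 0.01951


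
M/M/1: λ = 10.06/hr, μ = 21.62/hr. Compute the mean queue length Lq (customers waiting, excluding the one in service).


ρ = 10.06/21.62 = 0.4653
Lq = ρ²/(1−ρ) = 0.2165/0.5347 = 0.4049

Final: 0.4049


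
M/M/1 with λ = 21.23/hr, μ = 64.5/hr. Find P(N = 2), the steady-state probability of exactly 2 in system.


ρ = 21.23/64.5 = 0.3291
P_n = (1−ρ)·ρ^n = (1 − 0.3291)·0.3291^2 = 0.6709·0.108338 = 0.072679

Final: 0.072679


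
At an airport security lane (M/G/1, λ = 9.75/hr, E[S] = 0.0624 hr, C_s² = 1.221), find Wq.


ρ = λ·E[S] = 9.75·0.0624 = 0.6084
E[S²] = E[S]²(1+C_s²) = 0.0624²·(1+1.221) = 0.008648
Wq = λ·E[S²]/(2(1−ρ)) = 9.75·0.008648/(2·0.3916) = 0.10766 hr

Final: 0.10766 hr


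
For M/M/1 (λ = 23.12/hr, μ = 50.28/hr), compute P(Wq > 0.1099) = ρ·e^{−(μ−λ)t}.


ρ = 23.12/50.28 = 0.4598
P(Wq > t) = ρ·e^{−(μ−λ)t} = 0.4598·e^{−2.9849}
= 0.4598·0.050545 = 0.023242

Final: 0.023242


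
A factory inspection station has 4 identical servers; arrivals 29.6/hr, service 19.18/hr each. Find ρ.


ρ = λ/(cμ) = 29.6/(4·19.18) = 29.6/76.72 = 0.3858

Final: 0.3858


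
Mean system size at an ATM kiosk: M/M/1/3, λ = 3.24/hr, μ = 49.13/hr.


ρ = 3.24/49.13 = 0.06595
L = ρ[1 − (K+1)ρ^K + Kρ^(K+1)] / [(1−ρ)(1−ρ^(K+1))]
Numerator: 0.06595·(1 − 4·0.0002868 + 3·0.00001891) = 0.065876
Denominator: (0.9341)·(0.999981) = 0.934035
L = 0.065876/0.934035 = 0.07053

Final: 0.07053


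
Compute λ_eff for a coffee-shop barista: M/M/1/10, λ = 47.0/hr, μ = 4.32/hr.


ρ = 10.8796; P_K = (1−ρ)ρ^10/(1−ρ^11) = 0.908085
λ_eff = λ(1 − P_K) = 47.0·(1 − 0.908085) = 47.0·0.091915 = 4.3200 /hr

Final: 4.3200 /hr


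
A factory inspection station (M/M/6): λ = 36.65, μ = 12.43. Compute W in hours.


a = 2.9485; ρ = 0.4914; P₀ = 0.051631
Lq = P₀·a^c·ρ/(c!(1−ρ)²) = 0.08952
Wq = Lq/λ = 0.08952/36.65 = 0.002443 hr
W = Wq + 1/μ = 0.002443 + 0.08045 = 0.08289 hr

Final: 0.08289 hr


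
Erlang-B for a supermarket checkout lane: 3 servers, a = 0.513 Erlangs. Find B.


B(c,a) = (a^c/c!) / Σ_{k=0}^{c} a^k/k!
a^3/3! = 0.022501
Σ terms (k=0..3): 1.00000 + 0.51300 + 0.13158 + 0.02250 = 1.667085
B = 0.022501/1.667085 = 0.013497

Final: 0.013497


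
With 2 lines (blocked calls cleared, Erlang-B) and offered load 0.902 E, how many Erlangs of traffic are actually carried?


B(2,0.902) = 0.176196 (Erlang-B)
Carried load = a(1 − B) = 0.902·(1 − 0.176196) = 0.902·0.823804 = 0.7431 E

Final: 0.7431 Erlangs


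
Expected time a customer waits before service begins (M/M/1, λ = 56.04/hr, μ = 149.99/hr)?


ρ = 56.04/149.99 = 0.3736
Wq = ρ/(μ−λ) = 0.3736/(149.99 − 56.04) = 0.3736/93.95 = 0.003977 hr

Final: 0.003977 hr


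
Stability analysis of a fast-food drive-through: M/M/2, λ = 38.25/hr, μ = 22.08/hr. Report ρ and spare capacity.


Total capacity cμ = 2·22.08 = 44.16/hr
ρ = λ/(cμ) = 38.25/44.16 = 0.8662
Stable ⇔ ρ < 1: YES
Spare capacity = cμ − λ = 44.16 − 38.25 = 5.91/hr

Final: ρ = 0.8662; stable; margin = 5.91/hr


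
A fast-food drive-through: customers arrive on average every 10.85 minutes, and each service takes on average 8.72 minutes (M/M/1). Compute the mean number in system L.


λ = 60/10.85 = 5.5300 /hr
μ = 60/8.72 = 6.8807 /hr
ρ = λ/μ = 5.5300/6.8807 = 0.8037
L = ρ/(1−ρ) = 0.8037/0.1963 = 4.0939

Final: 4.0939


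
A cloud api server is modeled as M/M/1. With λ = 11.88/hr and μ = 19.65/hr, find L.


ρ = λ/μ = 11.88/19.65 = 0.6046
L = ρ/(1−ρ) = 0.6046/(1 − 0.6046) = 0.6046/0.3954 = 1.5290

Final: 1.5290


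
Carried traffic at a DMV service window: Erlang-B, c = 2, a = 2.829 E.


B(2,2.829) = 0.511022 (Erlang-B)
Carried load = a(1 − B) = 2.829·(1 − 0.511022) = 2.829·0.488978 = 1.3833 E

Final: 1.3833 Erlangs


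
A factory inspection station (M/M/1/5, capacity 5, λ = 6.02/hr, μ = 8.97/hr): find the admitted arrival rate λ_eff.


ρ = 0.6711; P_K = (1−ρ)ρ^5/(1−ρ^6) = 0.049279
λ_eff = λ(1 − P_K) = 6.02·(1 − 0.049279) = 6.02·0.950721 = 5.7233 /hr

Final: 5.7233 /hr


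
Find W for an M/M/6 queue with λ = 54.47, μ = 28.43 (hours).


a = 1.9159; ρ = 0.3193; P₀ = 0.147037
Lq = P₀·a^c·ρ/(c!(1−ρ)²) = 0.006962
Wq = Lq/λ = 0.006962/54.47 = 0.0001278 hr
W = Wq + 1/μ = 0.0001278 + 0.03517 = 0.03530 hr

Final: 0.03530 hr


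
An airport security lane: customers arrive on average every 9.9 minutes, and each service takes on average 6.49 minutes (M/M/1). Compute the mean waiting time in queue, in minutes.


λ = 60/9.9 = 6.0606 /hr
μ = 60/6.49 = 9.2450 /hr
ρ = λ/μ = 6.0606/9.2450 = 0.6556
Wq = ρ/(μ−λ) = 0.6556/(9.2450−6.0606) = 0.20587 hr
In minutes: 0.20587·60 = 12.352 min

Final: 12.352 min


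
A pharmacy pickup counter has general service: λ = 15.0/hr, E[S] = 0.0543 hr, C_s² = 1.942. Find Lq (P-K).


ρ = λ·E[S] = 15.0·0.0543 = 0.8145
Lq = ρ²(1+C_s²)/(2(1−ρ)) = 0.6634·(1+1.942)/(2·0.1855)
= 0.6634·2.9420/0.3710 = 5.26079

Final: 5.26079


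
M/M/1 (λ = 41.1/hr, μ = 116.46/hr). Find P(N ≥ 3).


ρ = 41.1/116.46 = 0.3529
P(N ≥ n) = ρ^n = 0.3529^3 = 0.043954

Final: 0.043954


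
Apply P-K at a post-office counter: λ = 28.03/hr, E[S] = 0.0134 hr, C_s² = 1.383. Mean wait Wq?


ρ = λ·E[S] = 28.03·0.0134 = 0.3756
E[S²] = E[S]²(1+C_s²) = 0.0134²·(1+1.383) = 0.0004279
Wq = λ·E[S²]/(2(1−ρ)) = 28.03·0.0004279/(2·0.6244) = 0.009604 hr

Final: 0.009604 hr


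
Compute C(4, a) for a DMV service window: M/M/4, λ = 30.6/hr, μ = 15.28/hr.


a = λ/μ = 2.0026; ρ = a/4 = 0.5007
P₀ = 0.130064 (from M/M/c formula)
C(c,a) = [a^c/(c!(1−ρ))]·P₀ = [16.08393/(24·0.4993)]·0.130064
= 1.34208·0.130064 = 0.174557

Final: 0.174557


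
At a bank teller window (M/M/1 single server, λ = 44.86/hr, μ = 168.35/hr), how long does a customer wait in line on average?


ρ = 44.86/168.35 = 0.2665
Wq = ρ/(μ−λ) = 0.2665/(168.35 − 44.86) = 0.2665/123.49 = 0.002158 hr

Final: 0.002158 hr


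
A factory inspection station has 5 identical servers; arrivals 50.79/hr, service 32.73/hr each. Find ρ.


ρ = λ/(cμ) = 50.79/(5·32.73) = 50.79/163.65 = 0.3104

Final: 0.3104


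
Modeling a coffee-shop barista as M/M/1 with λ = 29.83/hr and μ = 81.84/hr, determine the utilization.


ρ = λ/μ = 29.83/81.84 = 0.3645

Final: 0.3645


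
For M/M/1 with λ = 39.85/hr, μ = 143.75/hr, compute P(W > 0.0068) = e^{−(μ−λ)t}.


W ~ Exponential(μ−λ) for M/M/1.
μ − λ = 143.75 − 39.85 = 103.9000
P(W > t) = e^{−(μ−λ)t} = e^{−0.7065} = 0.493358

Final: 0.493358


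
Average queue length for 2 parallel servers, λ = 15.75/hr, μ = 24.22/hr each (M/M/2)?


a = λ/μ = 0.6503; ρ = a/2 = 0.3251
P₀ = 0.509269
Lq = P₀·a^c·ρ / (c!·(1−ρ)²) = 0.509269·0.42288·0.3251/(2·0.45543)
= 0.07688

Final: 0.07688


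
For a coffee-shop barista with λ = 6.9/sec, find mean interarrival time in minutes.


Mean interarrival time = 1/λ = 1/6.9 second = 0.14493 second
In minutes: 0.14493 × 0.0166667 = 0.002415 min

Final: 0.002415 min


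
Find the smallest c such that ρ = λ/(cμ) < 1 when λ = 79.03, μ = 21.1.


Stability requires cμ > λ ⇔ c > λ/μ.
λ/μ = 79.03/21.1 = 3.7455
Minimum integer c = ⌊3.7455⌋ + 1 = 4
Check: 4·21.1 = 84.40 > 79.03, while 3·21.1 = 63.30 ≤ 79.03

Final: 4 servers


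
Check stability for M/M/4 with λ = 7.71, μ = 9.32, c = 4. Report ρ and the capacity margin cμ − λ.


Total capacity cμ = 4·9.32 = 37.28/hr
ρ = λ/(cμ) = 7.71/37.28 = 0.2068
Stable ⇔ ρ < 1: YES
Spare capacity = cμ − λ = 37.28 − 7.71 = 29.57/hr

Final: ρ = 0.2068; stable; margin = 29.57/hr


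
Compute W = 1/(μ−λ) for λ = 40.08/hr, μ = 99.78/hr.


W = 1/(μ−λ) = 1/(99.78 − 40.08) = 1/59.70 = 0.01675 hr

Final: 0.01675 hr


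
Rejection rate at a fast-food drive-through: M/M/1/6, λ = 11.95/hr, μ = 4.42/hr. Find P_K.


ρ = λ/μ = 11.95/4.42 = 2.7036
P_K = (1−ρ)ρ^K/(1−ρ^(K+1)) = (-1.7036·390.547458)/(1 − 1055.891884)
= -665.344425/-1054.891884 = 0.630723

Final: 0.630723


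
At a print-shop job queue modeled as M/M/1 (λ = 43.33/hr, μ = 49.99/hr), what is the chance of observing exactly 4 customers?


ρ = 43.33/49.99 = 0.8668
P_n = (1−ρ)·ρ^n = (1 − 0.8668)·0.8668^4 = 0.1332·0.564446 = 0.075199

Final: 0.075199


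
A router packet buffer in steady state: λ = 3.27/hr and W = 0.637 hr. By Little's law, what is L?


L = λW = 3.27·0.637 = 2.0830

Final: 2.0830


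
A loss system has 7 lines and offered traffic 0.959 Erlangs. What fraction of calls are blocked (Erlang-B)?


B(c,a) = (a^c/c!) / Σ_{k=0}^{c} a^k/k!
a^7/7! = 0.0001480
Σ terms (k=0..7): 1.00000 + 0.95900 + 0.45984 + 0.14700 + 0.03524 + 0.006759 + 0.001080 + 0.0001480 = 2.609066
B = 0.0001480/2.609066 = 0.00005673

Final: 0.00005673


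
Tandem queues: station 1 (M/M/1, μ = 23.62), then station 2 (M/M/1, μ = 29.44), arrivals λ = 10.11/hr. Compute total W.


Each node sees arrival rate λ = 10.11/hr (tandem ⇒ throughput preserved).
W₁ = 1/(μ₁−λ) = 1/(23.62−10.11) = 0.07402 hr
W₂ = 1/(μ₂−λ) = 1/(29.44−10.11) = 0.05173 hr
W_total = W₁ + W₂ = 0.07402 + 0.05173 = 0.12575 hr

Final: 0.12575 hr


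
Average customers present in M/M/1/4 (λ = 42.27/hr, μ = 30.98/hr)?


ρ = 42.27/30.98 = 1.3644
L = ρ[1 − (K+1)ρ^K + Kρ^(K+1)] / [(1−ρ)(1−ρ^(K+1))]
Numerator: 1.3644·(1 − 5·3.465799 + 4·4.728835) = 3.528886
Denominator: (-0.3644)·(-3.728835) = 1.358894
L = 3.528886/1.358894 = 2.5969

Final: 2.5969


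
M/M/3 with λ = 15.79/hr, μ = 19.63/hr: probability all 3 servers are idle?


a = λ/μ = 15.79/19.63 = 0.8044; ρ = a/c = 0.2681
Σ_{k=0}^{2} a^k/k! (terms k=0..2) = 1.00000 + 0.80438 + 0.32351 = 2.12790
Tail: a^3/(3!(1−ρ)) = 0.52046/(6·0.7319) = 0.11852
P₀ = 1/(2.12790 + 0.11852) = 1/2.24642 = 0.445153

Final: 0.445153


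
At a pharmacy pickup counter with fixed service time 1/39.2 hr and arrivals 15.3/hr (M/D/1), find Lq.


ρ = 15.3/39.2 = 0.3903
M/D/1: Lq = ρ²/(2(1−ρ)) = 0.1523/(2·0.6097) = 0.12493

Final: 0.12493


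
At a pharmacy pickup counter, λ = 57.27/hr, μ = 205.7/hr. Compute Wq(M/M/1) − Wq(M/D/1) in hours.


ρ = 57.27/205.7 = 0.2784
Wq(M/M/1) = ρ/(μ−λ) = 0.2784/148.43 = 0.001876 hr
Wq(M/D/1) = ρ/(2(μ−λ)) = 0.0009379 hr
Savings = 0.001876 − 0.0009379 = 0.0009379 hr

Final: 0.0009379 hr


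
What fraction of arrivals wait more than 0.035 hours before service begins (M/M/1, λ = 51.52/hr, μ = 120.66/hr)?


ρ = 51.52/120.66 = 0.4270
P(Wq > t) = ρ·e^{−(μ−λ)t} = 0.4270·e^{−2.4199}
= 0.4270·0.088931 = 0.037972

Final: 0.037972


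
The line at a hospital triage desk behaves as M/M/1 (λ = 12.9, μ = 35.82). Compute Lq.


ρ = 12.9/35.82 = 0.3601
Lq = ρ²/(1−ρ) = 0.1297/0.6399 = 0.2027

Final: 0.2027


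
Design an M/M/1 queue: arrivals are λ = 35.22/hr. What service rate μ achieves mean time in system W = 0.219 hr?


W = 1/(μ−λ) ⇒ μ − λ = 1/W = 1/0.219 = 4.5662
μ = λ + 1/W = 35.22 + 4.5662 = 39.7862 per hr

Final: 39.7862 /hr


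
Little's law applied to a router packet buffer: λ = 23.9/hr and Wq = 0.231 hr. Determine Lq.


Lq = λWq = 23.9·0.231 = 5.5209

Final: 5.5209


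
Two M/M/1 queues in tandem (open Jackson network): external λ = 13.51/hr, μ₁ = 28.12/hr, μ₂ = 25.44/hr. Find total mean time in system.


Each node sees arrival rate λ = 13.51/hr (tandem ⇒ throughput preserved).
W₁ = 1/(μ₁−λ) = 1/(28.12−13.51) = 0.06845 hr
W₂ = 1/(μ₂−λ) = 1/(25.44−13.51) = 0.08382 hr
W_total = W₁ + W₂ = 0.06845 + 0.08382 = 0.15227 hr

Final: 0.15227 hr


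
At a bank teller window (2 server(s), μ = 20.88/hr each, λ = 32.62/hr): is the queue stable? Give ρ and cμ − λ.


Total capacity cμ = 2·20.88 = 41.76/hr
ρ = λ/(cμ) = 32.62/41.76 = 0.7811
Stable ⇔ ρ < 1: YES
Spare capacity = cμ − λ = 41.76 − 32.62 = 9.14/hr

Final: ρ = 0.7811; stable; margin = 9.14/hr


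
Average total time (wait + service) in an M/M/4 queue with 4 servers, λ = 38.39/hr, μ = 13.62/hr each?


a = 2.8186; ρ = 0.7047; P₀ = 0.048952
Lq = P₀·a^c·ρ/(c!(1−ρ)²) = 1.04007
Wq = Lq/λ = 1.04007/38.39 = 0.02709 hr
W = Wq + 1/μ = 0.02709 + 0.07342 = 0.10051 hr

Final: 0.10051 hr


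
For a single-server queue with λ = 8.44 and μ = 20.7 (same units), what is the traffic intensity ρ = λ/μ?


ρ = λ/μ = 8.44/20.7 = 0.4077

Final: 0.4077


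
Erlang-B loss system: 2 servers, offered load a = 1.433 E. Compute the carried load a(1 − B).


B(2,1.433) = 0.296769 (Erlang-B)
Carried load = a(1 − B) = 1.433·(1 − 0.296769) = 1.433·0.703231 = 1.0077 E

Final: 1.0077 Erlangs


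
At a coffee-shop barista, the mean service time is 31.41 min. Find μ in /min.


μ = 1/(service time) in consistent units.
1 minute = 1 min, so μ = 1/31.41 = 0.03184 per minute

Final: 0.03184 /min


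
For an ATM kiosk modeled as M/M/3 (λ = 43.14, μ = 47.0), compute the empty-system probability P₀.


a = λ/μ = 43.14/47.0 = 0.9179; ρ = a/c = 0.3060
Σ_{k=0}^{2} a^k/k! (terms k=0..2) = 1.00000 + 0.91787 + 0.42124 = 2.33912
Tail: a^3/(3!(1−ρ)) = 0.77330/(6·0.6940) = 0.18570
P₀ = 1/(2.33912 + 0.18570) = 1/2.52482 = 0.396068

Final: 0.396068


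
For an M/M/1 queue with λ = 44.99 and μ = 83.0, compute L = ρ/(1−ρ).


ρ = λ/μ = 44.99/83.0 = 0.5420
L = ρ/(1−ρ) = 0.5420/(1 − 0.5420) = 0.5420/0.4580 = 1.1836

Final: 1.1836


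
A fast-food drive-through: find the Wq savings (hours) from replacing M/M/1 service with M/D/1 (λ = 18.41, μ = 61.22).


ρ = 18.41/61.22 = 0.3007
Wq(M/M/1) = ρ/(μ−λ) = 0.3007/42.81 = 0.007024 hr
Wq(M/D/1) = ρ/(2(μ−λ)) = 0.003512 hr
Savings = 0.007024 − 0.003512 = 0.003512 hr

Final: 0.003512 hr


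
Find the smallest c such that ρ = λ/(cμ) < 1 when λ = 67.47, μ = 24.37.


Stability requires cμ > λ ⇔ c > λ/μ.
λ/μ = 67.47/24.37 = 2.7686
Minimum integer c = ⌊2.7686⌋ + 1 = 3
Check: 3·24.37 = 73.11 > 67.47, while 2·24.37 = 48.74 ≤ 67.47

Final: 3 servers


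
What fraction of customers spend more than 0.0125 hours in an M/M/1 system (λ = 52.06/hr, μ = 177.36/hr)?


W ~ Exponential(μ−λ) for M/M/1.
μ − λ = 177.36 − 52.06 = 125.3000
P(W > t) = e^{−(μ−λ)t} = e^{−1.5663} = 0.208827

Final: 0.208827


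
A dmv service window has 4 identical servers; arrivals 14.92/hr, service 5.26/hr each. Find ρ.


ρ = λ/(cμ) = 14.92/(4·5.26) = 14.92/21.04 = 0.7091

Final: 0.7091


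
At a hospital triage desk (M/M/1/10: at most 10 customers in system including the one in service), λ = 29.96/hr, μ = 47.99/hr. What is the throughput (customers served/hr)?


ρ = 0.6243; P_K = (1−ρ)ρ^10/(1−ρ^11) = 0.003398
λ_eff = λ(1 − P_K) = 29.96·(1 − 0.003398) = 29.96·0.996602 = 29.8582 /hr

Final: 29.8582 /hr


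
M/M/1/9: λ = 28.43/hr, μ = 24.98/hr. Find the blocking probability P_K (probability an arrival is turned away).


ρ = λ/μ = 28.43/24.98 = 1.1381
P_K = (1−ρ)ρ^K/(1−ρ^(K+1)) = (-0.1381·3.203759)/(1 − 3.646232)
= -0.442473/-2.646232 = 0.167209

Final: 0.167209
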